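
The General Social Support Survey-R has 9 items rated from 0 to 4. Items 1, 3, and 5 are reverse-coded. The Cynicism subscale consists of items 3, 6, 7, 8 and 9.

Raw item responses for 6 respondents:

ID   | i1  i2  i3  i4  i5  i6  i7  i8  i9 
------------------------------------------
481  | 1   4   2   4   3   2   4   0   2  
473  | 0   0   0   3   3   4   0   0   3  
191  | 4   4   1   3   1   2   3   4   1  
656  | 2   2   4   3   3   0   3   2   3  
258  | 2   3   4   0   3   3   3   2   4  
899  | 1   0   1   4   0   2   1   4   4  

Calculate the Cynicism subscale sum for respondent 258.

Respondent 258 raw: 2, 3, 4, 0, 3, 3, 3, 2, 4.
Cynicism items: 3, 6, 7, 8, 9.
Reverse-coded (reversed = (0+4) − raw = 4 − raw):
  item 3: 4 − 4 = 0
  item 6: 3
  item 7: 3
  item 8: 2
  item 9: 4
Sum = 0 + 3 + 3 + 2 + 4 = 12

12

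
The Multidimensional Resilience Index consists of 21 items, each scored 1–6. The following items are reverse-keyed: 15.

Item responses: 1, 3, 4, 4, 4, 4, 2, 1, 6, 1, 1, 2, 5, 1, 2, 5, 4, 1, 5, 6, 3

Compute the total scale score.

Apply reverse scoring (on a 1–6 scale, reversed = 7 − raw):
  item 15: 7 − 2 = 5
Scored responses: 1, 3, 4, 4, 4, 4, 2, 1, 6, 1, 1, 2, 5, 1, 5, 5, 4, 1, 5, 6, 3
Total = 1 + 3 + 4 + 4 + 4 + 4 + 2 + 1 + 6 + 1 + 1 + 2 + 5 + 1 + 5 + 5 + 4 + 1 + 5 + 6 + 3 = 68

68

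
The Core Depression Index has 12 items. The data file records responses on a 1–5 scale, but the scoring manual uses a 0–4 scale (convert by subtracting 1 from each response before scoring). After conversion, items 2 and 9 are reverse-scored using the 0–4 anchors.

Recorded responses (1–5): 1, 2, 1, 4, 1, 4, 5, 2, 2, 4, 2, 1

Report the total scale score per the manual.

21

Convert to 0–4: 0, 1, 0, 3, 0, 3, 4, 1, 1, 3, 1, 0
Reverse-coded (on a 0–4 scale, reversed = 4 − raw):
  item 2: 4 − 1 = 3
  item 9: 4 − 1 = 3
Scored: 0, 3, 0, 3, 0, 3, 4, 1, 3, 3, 1, 0
Total = 21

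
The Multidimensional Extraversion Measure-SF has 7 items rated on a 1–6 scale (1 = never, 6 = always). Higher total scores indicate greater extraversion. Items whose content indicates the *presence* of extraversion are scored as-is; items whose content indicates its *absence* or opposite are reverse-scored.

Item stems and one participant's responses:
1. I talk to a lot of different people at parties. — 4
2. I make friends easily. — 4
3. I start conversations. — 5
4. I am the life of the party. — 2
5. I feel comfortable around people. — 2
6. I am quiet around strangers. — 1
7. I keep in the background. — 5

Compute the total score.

25

Items 6, 7 describe the absence/opposite of extraversion → reverse-score.
reverse-coded value = 7 − response.
  item 1: 4
  item 2: 4
  item 3: 5
  item 4: 2
  item 5: 2
  item 6: 7 − 1 = 6
  item 7: 7 − 5 = 2
Total = 4 + 4 + 5 + 2 + 2 + 6 + 2 = 25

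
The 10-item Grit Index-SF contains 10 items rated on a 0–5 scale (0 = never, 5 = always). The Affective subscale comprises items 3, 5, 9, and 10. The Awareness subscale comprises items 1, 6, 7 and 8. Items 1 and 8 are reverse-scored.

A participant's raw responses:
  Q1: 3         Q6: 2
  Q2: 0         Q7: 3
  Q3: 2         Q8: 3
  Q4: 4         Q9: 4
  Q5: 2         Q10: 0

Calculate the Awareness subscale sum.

9

Awareness items: 1, 6, 7, 8.
Of these, items 1 and 8 are reverse-scored; reverse-coded value = 5 − response.
  item 1: 5 − 3 = 2
  item 6: 2
  item 7: 3
  item 8: 5 − 3 = 2
Sum = 2 + 2 + 3 + 2 = 9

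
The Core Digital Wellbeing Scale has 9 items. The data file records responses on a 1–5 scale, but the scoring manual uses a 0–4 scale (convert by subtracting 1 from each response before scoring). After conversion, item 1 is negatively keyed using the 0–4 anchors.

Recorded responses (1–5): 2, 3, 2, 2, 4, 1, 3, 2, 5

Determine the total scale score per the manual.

Convert to 0–4: 1, 2, 1, 1, 3, 0, 2, 1, 4
Reverse-coded (on a 0–4 scale, reversed = 4 − raw):
  item 1: 4 − 1 = 3
Scored: 3, 2, 1, 1, 3, 0, 2, 1, 4
Total = 17

17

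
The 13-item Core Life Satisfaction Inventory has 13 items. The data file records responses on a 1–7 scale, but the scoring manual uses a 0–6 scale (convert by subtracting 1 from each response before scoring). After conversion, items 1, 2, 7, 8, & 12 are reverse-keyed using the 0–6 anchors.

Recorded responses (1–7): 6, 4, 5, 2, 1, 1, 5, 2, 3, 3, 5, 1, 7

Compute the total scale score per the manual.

36

Convert to 0–6: 5, 3, 4, 1, 0, 0, 4, 1, 2, 2, 4, 0, 6
Reverse-coded (reversed = (0+6) − raw = 6 − raw):
  item 1: 6 − 5 = 1
  item 2: 6 − 3 = 3
  item 7: 6 − 4 = 2
  item 8: 6 − 1 = 5
  item 12: 6 − 0 = 6
Scored: 1, 3, 4, 1, 0, 0, 2, 5, 2, 2, 4, 6, 6
Total = 36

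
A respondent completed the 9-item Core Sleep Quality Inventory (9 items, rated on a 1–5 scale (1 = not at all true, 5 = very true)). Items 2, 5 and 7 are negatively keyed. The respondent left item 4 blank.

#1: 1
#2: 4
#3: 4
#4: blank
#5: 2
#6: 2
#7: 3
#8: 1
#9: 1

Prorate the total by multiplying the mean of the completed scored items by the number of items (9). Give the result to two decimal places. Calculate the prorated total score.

Reverse-coded (reverse-coded value = 6 − response):
  item 2: 6 − 4 = 2
  item 5: 6 − 2 = 4
  item 7: 6 − 3 = 3
Completed scored items (8 of 9): 1, 2, 4, 4, 2, 3, 1, 1; sum = 18.
Person mean = 18 / 8 ≈ 2.2500
Prorated total = (18 / 8) × 9 = 20.25 (to 2 dp)

20.25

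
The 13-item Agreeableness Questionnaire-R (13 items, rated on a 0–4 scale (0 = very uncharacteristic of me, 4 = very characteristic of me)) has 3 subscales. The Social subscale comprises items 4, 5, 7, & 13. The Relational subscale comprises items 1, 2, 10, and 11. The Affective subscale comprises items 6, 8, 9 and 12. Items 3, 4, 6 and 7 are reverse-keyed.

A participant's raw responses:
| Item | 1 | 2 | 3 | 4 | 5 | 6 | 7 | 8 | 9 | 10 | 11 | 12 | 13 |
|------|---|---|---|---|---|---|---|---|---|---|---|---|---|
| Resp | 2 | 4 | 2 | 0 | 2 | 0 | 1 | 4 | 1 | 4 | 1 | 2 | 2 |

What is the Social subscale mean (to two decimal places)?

Social items: 4, 5, 7, 13.
Of these, items 4 & 7 are reverse-keyed; reversed = (0+4) − raw = 4 − raw.
  item 4: 4 − 0 = 4
  item 5: 2
  item 7: 4 − 1 = 3
  item 13: 2
Sum = 4 + 2 + 3 + 2 = 11
Mean = 11 / 4 = 2.75

2.75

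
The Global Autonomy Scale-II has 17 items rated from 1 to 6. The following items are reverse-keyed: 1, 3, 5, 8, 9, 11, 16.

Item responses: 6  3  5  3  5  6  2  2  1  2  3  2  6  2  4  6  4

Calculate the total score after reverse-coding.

Reversing items 1, 3, 5, 8, 9, 11 and 16 with 7 − raw:
Total = (7−6) + 3 + (7−5) + 3 + (7−5) + 6 + 2 + (7−2) + (7−1) + 2 + (7−3) + 2 + 6 + 2 + 4 + (7−6) + 4
      = 1 + 3 + 2 + 3 + 2 + 6 + 2 + 5 + 6 + 2 + 4 + 2 + 6 + 2 + 4 + 1 + 4 = 55

55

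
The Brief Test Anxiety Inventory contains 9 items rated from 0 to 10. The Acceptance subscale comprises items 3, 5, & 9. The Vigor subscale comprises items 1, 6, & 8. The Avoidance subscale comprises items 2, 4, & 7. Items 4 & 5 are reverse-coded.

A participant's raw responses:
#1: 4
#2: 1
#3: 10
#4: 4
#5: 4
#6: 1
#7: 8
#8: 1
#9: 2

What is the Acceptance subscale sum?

18

Acceptance items: 3, 5, 9.
Of these, item 5 is reverse-coded; on a 0–10 scale, reversed = 10 − raw.
  item 3: 10
  item 5: 10 − 4 = 6
  item 9: 2
Sum = 10 + 6 + 2 = 18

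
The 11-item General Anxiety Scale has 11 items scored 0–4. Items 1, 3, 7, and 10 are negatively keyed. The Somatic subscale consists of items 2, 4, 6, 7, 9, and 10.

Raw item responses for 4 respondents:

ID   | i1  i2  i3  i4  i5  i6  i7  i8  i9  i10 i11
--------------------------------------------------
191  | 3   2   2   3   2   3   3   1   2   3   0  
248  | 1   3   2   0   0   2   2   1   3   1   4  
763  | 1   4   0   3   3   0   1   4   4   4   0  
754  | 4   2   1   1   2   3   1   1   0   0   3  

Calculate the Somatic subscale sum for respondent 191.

12

Respondent 191 raw: 3, 2, 2, 3, 2, 3, 3, 1, 2, 3, 0.
Somatic items: 2, 4, 6, 7, 9, 10.
Reverse-coded (reversed = (0+4) − raw = 4 − raw):
  item 2: 2
  item 4: 3
  item 6: 3
  item 7: 4 − 3 = 1
  item 9: 2
  item 10: 4 − 3 = 1
Sum = 2 + 3 + 3 + 1 + 2 + 1 = 12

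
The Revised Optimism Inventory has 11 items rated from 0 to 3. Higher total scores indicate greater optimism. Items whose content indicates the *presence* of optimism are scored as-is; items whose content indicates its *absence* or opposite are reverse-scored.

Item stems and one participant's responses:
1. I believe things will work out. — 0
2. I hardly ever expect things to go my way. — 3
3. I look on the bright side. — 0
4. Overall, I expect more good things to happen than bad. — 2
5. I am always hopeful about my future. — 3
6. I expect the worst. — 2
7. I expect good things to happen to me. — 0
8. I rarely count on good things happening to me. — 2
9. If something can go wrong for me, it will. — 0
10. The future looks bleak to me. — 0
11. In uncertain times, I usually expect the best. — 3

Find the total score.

16

Items 2, 6, 8, 9, 10 describe the absence/opposite of optimism → reverse-score.
reversed = (0+3) − raw = 3 − raw.
  item 1: 0
  item 2: 3 − 3 = 0
  item 3: 0
  item 4: 2
  item 5: 3
  item 6: 3 − 2 = 1
  item 7: 0
  item 8: 3 − 2 = 1
  item 9: 3 − 0 = 3
  item 10: 3 − 0 = 3
  item 11: 3
Total = 0 + 0 + 0 + 2 + 3 + 1 + 0 + 1 + 3 + 3 + 3 = 16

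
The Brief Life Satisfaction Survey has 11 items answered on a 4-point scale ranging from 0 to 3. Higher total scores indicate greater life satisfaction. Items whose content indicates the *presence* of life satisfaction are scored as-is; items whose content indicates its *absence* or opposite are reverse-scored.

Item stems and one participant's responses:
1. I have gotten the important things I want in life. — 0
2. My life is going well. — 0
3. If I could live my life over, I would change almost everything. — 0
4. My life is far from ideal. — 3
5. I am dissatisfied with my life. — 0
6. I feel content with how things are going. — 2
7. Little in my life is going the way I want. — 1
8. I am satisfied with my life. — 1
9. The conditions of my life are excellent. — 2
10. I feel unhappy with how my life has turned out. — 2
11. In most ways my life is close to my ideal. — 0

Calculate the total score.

Items 3, 4, 5, 7, 10 describe the absence/opposite of life satisfaction → reverse-score.
on a 0–3 scale, reversed = 3 − raw.
  item 1: 0
  item 2: 0
  item 3: 3 − 0 = 3
  item 4: 3 − 3 = 0
  item 5: 3 − 0 = 3
  item 6: 2
  item 7: 3 − 1 = 2
  item 8: 1
  item 9: 2
  item 10: 3 − 2 = 1
  item 11: 0
Total = 0 + 0 + 3 + 0 + 3 + 2 + 2 + 1 + 2 + 1 + 0 = 14

14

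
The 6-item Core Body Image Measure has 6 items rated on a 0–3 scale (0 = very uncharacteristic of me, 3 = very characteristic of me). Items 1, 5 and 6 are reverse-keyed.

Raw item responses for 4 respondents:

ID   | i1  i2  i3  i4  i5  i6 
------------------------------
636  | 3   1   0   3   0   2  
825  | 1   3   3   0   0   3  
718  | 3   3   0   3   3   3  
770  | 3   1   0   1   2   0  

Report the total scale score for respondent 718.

Respondent 718 raw: 3, 3, 0, 3, 3, 3.
Reverse-coded (reversed = (0+3) − raw = 3 − raw):
  item 1: 3 − 3 = 0
  item 2: 3
  item 3: 0
  item 4: 3
  item 5: 3 − 3 = 0
  item 6: 3 − 3 = 0
Sum = 0 + 3 + 0 + 3 + 0 + 0 = 6

6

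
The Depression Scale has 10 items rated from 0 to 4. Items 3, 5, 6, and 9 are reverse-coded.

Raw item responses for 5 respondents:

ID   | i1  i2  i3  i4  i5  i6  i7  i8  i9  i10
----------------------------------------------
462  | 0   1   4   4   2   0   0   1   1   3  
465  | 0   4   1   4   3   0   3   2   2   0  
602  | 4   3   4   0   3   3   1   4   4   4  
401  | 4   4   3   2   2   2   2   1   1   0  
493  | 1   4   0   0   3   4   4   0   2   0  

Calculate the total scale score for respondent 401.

Respondent 401 raw: 4, 4, 3, 2, 2, 2, 2, 1, 1, 0.
Reverse-coded (reverse-coded value = 4 − response):
  item 1: 4
  item 2: 4
  item 3: 4 − 3 = 1
  item 4: 2
  item 5: 4 − 2 = 2
  item 6: 4 − 2 = 2
  item 7: 2
  item 8: 1
  item 9: 4 − 1 = 3
  item 10: 0
Sum = 4 + 4 + 1 + 2 + 2 + 2 + 2 + 1 + 3 + 0 = 21

21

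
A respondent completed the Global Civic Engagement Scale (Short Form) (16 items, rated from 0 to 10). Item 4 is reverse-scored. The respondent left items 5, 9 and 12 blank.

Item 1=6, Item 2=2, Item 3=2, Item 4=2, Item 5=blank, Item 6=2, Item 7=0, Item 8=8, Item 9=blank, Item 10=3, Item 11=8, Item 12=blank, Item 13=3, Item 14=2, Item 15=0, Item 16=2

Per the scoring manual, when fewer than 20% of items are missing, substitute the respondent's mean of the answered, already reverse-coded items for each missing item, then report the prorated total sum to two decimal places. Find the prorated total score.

Reverse-coded (on a 0–10 scale, reversed = 10 − raw):
  item 4: 10 − 2 = 8
Completed scored items (13 of 16): 6, 2, 2, 8, 2, 0, 8, 3, 8, 3, 2, 0, 2; sum = 46.
Person mean = 46 / 13 ≈ 3.5385
Prorated total = (46 / 13) × 16 = 56.62 (to 2 dp)

56.62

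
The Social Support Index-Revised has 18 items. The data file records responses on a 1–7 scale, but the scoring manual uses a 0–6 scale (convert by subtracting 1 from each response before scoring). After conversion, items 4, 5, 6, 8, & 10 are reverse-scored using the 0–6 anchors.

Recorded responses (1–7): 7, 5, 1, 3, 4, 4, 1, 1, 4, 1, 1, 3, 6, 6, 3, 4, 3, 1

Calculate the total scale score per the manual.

54

Convert to 0–6: 6, 4, 0, 2, 3, 3, 0, 0, 3, 0, 0, 2, 5, 5, 2, 3, 2, 0
Reverse-coded (reversed = (0+6) − raw = 6 − raw):
  item 4: 6 − 2 = 4
  item 5: 6 − 3 = 3
  item 6: 6 − 3 = 3
  item 8: 6 − 0 = 6
  item 10: 6 − 0 = 6
Scored: 6, 4, 0, 4, 3, 3, 0, 6, 3, 6, 0, 2, 5, 5, 2, 3, 2, 0
Total = 54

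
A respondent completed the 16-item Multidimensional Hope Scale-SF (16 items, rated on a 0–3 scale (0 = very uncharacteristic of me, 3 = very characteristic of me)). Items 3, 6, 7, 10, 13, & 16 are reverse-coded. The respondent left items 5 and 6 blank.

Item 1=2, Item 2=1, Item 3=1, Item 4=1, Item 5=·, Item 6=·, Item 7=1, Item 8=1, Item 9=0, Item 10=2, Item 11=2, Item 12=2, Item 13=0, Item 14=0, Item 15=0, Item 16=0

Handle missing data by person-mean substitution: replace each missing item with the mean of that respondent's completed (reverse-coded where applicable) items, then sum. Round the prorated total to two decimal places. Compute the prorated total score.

22.86

Reverse-coded (on a 0–3 scale, reversed = 3 − raw):
  item 3: 3 − 1 = 2
  item 7: 3 − 1 = 2
  item 10: 3 − 2 = 1
  item 13: 3 − 0 = 3
  item 16: 3 − 0 = 3
Completed scored items (14 of 16): 2, 1, 2, 1, 2, 1, 0, 1, 2, 2, 3, 0, 0, 3; sum = 20.
Person mean = 20 / 14 ≈ 1.4286
Prorated total = (20 / 14) × 16 = 22.86 (to 2 dp)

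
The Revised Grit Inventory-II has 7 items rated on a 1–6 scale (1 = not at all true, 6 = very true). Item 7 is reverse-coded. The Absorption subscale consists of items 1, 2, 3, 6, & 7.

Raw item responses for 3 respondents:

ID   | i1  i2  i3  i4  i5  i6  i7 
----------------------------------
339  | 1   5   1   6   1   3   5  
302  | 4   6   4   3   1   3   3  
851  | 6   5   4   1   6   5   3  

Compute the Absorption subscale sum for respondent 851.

24

Respondent 851 raw: 6, 5, 4, 1, 6, 5, 3.
Absorption items: 1, 2, 3, 6, 7.
Reverse-coded (reverse-coded value = 7 − response):
  item 1: 6
  item 2: 5
  item 3: 4
  item 6: 5
  item 7: 7 − 3 = 4
Sum = 6 + 5 + 4 + 5 + 4 = 24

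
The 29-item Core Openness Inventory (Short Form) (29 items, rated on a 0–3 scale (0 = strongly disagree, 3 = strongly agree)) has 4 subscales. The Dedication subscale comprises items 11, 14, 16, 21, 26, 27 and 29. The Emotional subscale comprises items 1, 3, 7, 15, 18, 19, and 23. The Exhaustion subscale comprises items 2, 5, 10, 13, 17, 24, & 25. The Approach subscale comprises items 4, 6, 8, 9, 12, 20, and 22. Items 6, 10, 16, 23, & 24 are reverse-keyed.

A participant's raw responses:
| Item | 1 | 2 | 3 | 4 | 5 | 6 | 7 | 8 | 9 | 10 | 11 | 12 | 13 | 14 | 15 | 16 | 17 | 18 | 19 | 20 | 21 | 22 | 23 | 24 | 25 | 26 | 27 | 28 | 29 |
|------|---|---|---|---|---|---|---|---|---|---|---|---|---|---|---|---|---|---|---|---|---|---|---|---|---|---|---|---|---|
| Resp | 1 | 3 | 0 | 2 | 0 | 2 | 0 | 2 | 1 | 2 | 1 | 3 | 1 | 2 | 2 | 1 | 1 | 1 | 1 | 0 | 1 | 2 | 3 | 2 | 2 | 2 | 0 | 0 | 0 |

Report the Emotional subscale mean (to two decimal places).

Emotional items: 1, 3, 7, 15, 18, 19, 23.
Of these, item 23 is reverse-keyed; reverse-coded value = 3 − response.
  item 1: 1
  item 3: 0
  item 7: 0
  item 15: 2
  item 18: 1
  item 19: 1
  item 23: 3 − 3 = 0
Sum = 1 + 0 + 0 + 2 + 1 + 1 + 0 = 5
Mean = 5 / 7 = 0.71

0.71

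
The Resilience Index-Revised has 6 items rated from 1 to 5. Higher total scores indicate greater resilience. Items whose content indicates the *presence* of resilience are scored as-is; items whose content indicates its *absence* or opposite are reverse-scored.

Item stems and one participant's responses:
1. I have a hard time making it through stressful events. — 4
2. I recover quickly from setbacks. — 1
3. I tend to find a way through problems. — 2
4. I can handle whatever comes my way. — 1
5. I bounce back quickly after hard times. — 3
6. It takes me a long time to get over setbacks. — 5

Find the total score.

10

Items 1, 6 describe the absence/opposite of resilience → reverse-score.
reverse-coded value = 6 − response.
  item 1: 6 − 4 = 2
  item 2: 1
  item 3: 2
  item 4: 1
  item 5: 3
  item 6: 6 − 5 = 1
Total = 2 + 1 + 2 + 1 + 3 + 1 = 10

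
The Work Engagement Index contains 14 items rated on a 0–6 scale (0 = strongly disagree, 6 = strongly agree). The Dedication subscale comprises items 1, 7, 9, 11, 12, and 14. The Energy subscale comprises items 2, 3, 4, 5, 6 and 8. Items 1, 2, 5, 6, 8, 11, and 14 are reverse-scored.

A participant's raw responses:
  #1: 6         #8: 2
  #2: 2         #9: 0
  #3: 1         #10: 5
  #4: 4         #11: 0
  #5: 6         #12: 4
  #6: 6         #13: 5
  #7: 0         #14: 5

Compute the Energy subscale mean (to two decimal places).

Energy items: 2, 3, 4, 5, 6, 8.
Of these, items 2, 5, 6 and 8 are reverse-scored; reversed = (0+6) − raw = 6 − raw.
  item 2: 6 − 2 = 4
  item 3: 1
  item 4: 4
  item 5: 6 − 6 = 0
  item 6: 6 − 6 = 0
  item 8: 6 − 2 = 4
Sum = 4 + 1 + 4 + 0 + 0 + 4 = 13
Mean = 13 / 6 = 2.17

2.17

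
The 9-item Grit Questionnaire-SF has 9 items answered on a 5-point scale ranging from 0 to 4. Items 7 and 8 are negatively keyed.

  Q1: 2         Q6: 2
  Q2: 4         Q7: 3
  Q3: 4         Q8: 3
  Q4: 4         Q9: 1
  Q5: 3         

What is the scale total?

Negatively keyed items use 4 − raw:
  item 7: 4 − 3 = 1
  item 8: 4 − 3 = 1
Scored items: 2, 4, 4, 4, 3, 2, 1, 1, 1
Total = 2 + 4 + 4 + 4 + 3 + 2 + 1 + 1 + 1 = 22

22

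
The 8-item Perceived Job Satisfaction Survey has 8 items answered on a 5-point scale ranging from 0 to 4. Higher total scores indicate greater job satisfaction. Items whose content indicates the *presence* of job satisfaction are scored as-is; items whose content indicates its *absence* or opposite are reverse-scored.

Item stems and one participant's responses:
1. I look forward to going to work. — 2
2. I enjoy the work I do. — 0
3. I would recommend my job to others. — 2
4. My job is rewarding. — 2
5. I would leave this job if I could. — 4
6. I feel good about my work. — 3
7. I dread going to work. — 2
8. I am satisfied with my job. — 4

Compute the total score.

Items 5, 7 describe the absence/opposite of job satisfaction → reverse-score.
on a 0–4 scale, reversed = 4 − raw.
  item 1: 2
  item 2: 0
  item 3: 2
  item 4: 2
  item 5: 4 − 4 = 0
  item 6: 3
  item 7: 4 − 2 = 2
  item 8: 4
Total = 2 + 0 + 2 + 2 + 0 + 3 + 2 + 4 = 15

15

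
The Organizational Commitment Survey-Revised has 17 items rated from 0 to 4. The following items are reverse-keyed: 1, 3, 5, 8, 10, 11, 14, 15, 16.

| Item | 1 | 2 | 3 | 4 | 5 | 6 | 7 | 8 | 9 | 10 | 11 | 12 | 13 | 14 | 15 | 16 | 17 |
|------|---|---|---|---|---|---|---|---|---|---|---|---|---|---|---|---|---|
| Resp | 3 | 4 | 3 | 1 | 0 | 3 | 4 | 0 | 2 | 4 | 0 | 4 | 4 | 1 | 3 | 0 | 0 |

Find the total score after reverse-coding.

44

Reversing items 1, 3, 5, 8, 10, 11, 14, 15, & 16 with 4 − raw:
Total = (4−3) + 4 + (4−3) + 1 + (4−0) + 3 + 4 + (4−0) + 2 + (4−4) + (4−0) + 4 + 4 + (4−1) + (4−3) + (4−0) + 0
      = 1 + 4 + 1 + 1 + 4 + 3 + 4 + 4 + 2 + 0 + 4 + 4 + 4 + 3 + 1 + 4 + 0 = 44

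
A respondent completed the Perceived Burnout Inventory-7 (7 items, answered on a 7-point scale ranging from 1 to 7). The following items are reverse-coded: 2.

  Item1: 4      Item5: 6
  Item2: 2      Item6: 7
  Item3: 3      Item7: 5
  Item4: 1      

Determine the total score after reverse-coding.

32

Apply reverse scoring (reverse-coded value = 8 − response):
  item 2: 8 − 2 = 6
After reverse-coding: 4, 6, 3, 1, 6, 7, 5
Total = 4 + 6 + 3 + 1 + 6 + 7 + 5 = 32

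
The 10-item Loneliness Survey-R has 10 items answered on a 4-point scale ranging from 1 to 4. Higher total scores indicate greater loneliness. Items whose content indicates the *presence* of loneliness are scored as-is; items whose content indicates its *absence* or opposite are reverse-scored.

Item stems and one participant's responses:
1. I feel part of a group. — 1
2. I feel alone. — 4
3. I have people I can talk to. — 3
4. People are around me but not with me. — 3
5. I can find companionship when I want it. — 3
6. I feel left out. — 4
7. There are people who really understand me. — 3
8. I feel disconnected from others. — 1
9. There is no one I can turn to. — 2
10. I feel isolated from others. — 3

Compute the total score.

Items 1, 3, 5, 7 describe the absence/opposite of loneliness → reverse-score.
reversed = (1+4) − raw = 5 − raw.
  item 1: 5 − 1 = 4
  item 2: 4
  item 3: 5 − 3 = 2
  item 4: 3
  item 5: 5 − 3 = 2
  item 6: 4
  item 7: 5 − 3 = 2
  item 8: 1
  item 9: 2
  item 10: 3
Total = 4 + 4 + 2 + 3 + 2 + 4 + 2 + 1 + 2 + 3 = 27

27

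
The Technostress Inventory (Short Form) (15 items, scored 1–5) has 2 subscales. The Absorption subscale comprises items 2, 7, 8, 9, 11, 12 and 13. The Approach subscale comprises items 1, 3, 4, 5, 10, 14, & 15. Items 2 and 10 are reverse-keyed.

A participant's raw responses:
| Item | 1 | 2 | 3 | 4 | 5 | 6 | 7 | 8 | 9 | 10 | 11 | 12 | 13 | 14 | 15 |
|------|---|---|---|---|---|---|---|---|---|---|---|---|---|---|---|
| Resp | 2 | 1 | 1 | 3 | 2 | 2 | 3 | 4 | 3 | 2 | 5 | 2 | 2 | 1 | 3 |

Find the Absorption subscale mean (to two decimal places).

3.43

Absorption items: 2, 7, 8, 9, 11, 12, 13.
Of these, item 2 is reverse-keyed; reverse-coded value = 6 − response.
  item 2: 6 − 1 = 5
  item 7: 3
  item 8: 4
  item 9: 3
  item 11: 5
  item 12: 2
  item 13: 2
Sum = 5 + 3 + 4 + 3 + 5 + 2 + 2 = 24
Mean = 24 / 7 = 3.43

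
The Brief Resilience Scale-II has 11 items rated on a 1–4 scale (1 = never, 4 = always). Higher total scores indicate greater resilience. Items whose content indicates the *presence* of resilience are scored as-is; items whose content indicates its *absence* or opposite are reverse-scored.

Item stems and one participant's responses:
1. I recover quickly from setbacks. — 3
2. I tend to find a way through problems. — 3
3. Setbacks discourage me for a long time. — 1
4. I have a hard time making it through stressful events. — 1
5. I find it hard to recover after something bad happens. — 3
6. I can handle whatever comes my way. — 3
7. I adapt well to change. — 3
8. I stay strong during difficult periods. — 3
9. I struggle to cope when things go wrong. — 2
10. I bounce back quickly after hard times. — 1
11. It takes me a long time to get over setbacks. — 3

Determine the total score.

Items 3, 4, 5, 9, 11 describe the absence/opposite of resilience → reverse-score.
on a 1–4 scale, reversed = 5 − raw.
  item 1: 3
  item 2: 3
  item 3: 5 − 1 = 4
  item 4: 5 − 1 = 4
  item 5: 5 − 3 = 2
  item 6: 3
  item 7: 3
  item 8: 3
  item 9: 5 − 2 = 3
  item 10: 1
  item 11: 5 − 3 = 2
Total = 3 + 3 + 4 + 4 + 2 + 3 + 3 + 3 + 3 + 1 + 2 = 31

31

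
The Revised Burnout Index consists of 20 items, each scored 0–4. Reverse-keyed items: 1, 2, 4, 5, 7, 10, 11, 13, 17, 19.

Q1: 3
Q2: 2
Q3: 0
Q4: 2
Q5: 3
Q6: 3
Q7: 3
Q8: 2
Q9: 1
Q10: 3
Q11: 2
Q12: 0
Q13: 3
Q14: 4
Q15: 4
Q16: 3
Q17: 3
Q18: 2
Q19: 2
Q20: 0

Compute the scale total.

33

Reversing items 1, 2, 4, 5, 7, 10, 11, 13, 17, & 19 with 4 − raw:
Total = (4−3) + (4−2) + 0 + (4−2) + (4−3) + 3 + (4−3) + 2 + 1 + (4−3) + (4−2) + 0 + (4−3) + 4 + 4 + 3 + (4−3) + 2 + (4−2) + 0
      = 1 + 2 + 0 + 2 + 1 + 3 + 1 + 2 + 1 + 1 + 2 + 0 + 1 + 4 + 4 + 3 + 1 + 2 + 2 + 0 = 33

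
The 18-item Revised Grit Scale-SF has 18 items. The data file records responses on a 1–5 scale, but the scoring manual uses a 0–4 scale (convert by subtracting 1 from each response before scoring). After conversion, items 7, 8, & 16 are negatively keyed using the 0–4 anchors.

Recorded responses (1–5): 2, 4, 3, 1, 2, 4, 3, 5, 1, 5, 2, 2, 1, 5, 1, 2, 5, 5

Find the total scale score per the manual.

Convert to 0–4: 1, 3, 2, 0, 1, 3, 2, 4, 0, 4, 1, 1, 0, 4, 0, 1, 4, 4
Reverse-coded (reverse-coded value = 4 − response):
  item 7: 4 − 2 = 2
  item 8: 4 − 4 = 0
  item 16: 4 − 1 = 3
Scored: 1, 3, 2, 0, 1, 3, 2, 0, 0, 4, 1, 1, 0, 4, 0, 3, 4, 4
Total = 33

33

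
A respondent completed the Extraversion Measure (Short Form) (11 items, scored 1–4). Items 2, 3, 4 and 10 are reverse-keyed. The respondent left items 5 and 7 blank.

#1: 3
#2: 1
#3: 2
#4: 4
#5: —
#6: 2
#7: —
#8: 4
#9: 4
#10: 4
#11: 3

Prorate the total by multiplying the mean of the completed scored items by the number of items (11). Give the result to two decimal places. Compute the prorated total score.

30.56

Reverse-coded (reversed = (1+4) − raw = 5 − raw):
  item 2: 5 − 1 = 4
  item 3: 5 − 2 = 3
  item 4: 5 − 4 = 1
  item 10: 5 − 4 = 1
Completed scored items (9 of 11): 3, 4, 3, 1, 2, 4, 4, 1, 3; sum = 25.
Person mean = 25 / 9 ≈ 2.7778
Prorated total = (25 / 9) × 11 = 30.56 (to 2 dp)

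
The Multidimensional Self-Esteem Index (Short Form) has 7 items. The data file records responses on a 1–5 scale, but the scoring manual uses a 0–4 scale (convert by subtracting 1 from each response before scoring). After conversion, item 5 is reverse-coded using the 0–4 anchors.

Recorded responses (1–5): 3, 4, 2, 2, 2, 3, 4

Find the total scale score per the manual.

Convert to 0–4: 2, 3, 1, 1, 1, 2, 3
Reverse-coded (reverse-coded value = 4 − response):
  item 5: 4 − 1 = 3
Scored: 2, 3, 1, 1, 3, 2, 3
Total = 15

15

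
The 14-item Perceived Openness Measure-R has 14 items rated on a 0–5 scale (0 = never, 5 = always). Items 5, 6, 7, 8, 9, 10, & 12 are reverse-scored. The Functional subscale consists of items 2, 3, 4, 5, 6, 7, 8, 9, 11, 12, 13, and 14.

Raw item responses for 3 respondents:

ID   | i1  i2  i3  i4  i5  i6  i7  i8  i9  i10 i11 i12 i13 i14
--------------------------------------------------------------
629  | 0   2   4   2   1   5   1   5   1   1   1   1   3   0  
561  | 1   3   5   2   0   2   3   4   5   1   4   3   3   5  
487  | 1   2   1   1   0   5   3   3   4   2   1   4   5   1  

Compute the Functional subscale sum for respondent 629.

28

Respondent 629 raw: 0, 2, 4, 2, 1, 5, 1, 5, 1, 1, 1, 1, 3, 0.
Functional items: 2, 3, 4, 5, 6, 7, 8, 9, 11, 12, 13, 14.
Reverse-coded (on a 0–5 scale, reversed = 5 − raw):
  item 2: 2
  item 3: 4
  item 4: 2
  item 5: 5 − 1 = 4
  item 6: 5 − 5 = 0
  item 7: 5 − 1 = 4
  item 8: 5 − 5 = 0
  item 9: 5 − 1 = 4
  item 11: 1
  item 12: 5 − 1 = 4
  item 13: 3
  item 14: 0
Sum = 2 + 4 + 2 + 4 + 0 + 4 + 0 + 4 + 1 + 4 + 3 + 0 = 28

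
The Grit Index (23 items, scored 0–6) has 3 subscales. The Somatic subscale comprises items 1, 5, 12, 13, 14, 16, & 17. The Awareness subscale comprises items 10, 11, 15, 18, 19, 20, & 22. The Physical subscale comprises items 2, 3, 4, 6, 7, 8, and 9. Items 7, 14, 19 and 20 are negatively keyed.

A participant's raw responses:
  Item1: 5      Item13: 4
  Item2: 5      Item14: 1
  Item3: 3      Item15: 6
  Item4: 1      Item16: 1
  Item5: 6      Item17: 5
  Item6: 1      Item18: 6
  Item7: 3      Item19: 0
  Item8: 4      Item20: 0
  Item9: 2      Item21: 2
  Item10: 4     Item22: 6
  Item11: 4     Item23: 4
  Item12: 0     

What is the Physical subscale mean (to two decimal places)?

Physical items: 2, 3, 4, 6, 7, 8, 9.
Of these, item 7 is negatively keyed; reverse-coded value = 6 − response.
  item 2: 5
  item 3: 3
  item 4: 1
  item 6: 1
  item 7: 6 − 3 = 3
  item 8: 4
  item 9: 2
Sum = 5 + 3 + 1 + 1 + 3 + 4 + 2 = 19
Mean = 19 / 7 = 2.71

2.71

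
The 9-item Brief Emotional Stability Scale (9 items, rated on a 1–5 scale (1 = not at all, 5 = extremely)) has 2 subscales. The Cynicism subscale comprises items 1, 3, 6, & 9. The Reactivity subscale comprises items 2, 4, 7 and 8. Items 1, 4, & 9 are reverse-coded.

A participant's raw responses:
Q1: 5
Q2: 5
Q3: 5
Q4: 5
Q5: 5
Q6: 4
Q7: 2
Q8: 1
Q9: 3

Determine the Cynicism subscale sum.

13

Cynicism items: 1, 3, 6, 9.
Of these, items 1 & 9 are reverse-coded; on a 1–5 scale, reversed = 6 − raw.
  item 1: 6 − 5 = 1
  item 3: 5
  item 6: 4
  item 9: 6 − 3 = 3
Sum = 1 + 5 + 4 + 3 = 13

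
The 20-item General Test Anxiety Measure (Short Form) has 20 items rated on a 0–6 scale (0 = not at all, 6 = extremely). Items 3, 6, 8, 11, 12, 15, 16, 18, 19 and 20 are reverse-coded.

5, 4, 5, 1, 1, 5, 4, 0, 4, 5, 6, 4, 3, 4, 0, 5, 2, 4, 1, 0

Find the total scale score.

63

Raw sum = 63. Reverse-coded items: 3, 6, 8, 11, 12, 15, 16, 18, 19, 20; their raw sum = 30.
Each reversal replaces raw with 6 − raw, changing the total by 6 − 2·raw per item.
Total = 63 + 10·6 − 2·30 = 63 + 60 − 60 = 63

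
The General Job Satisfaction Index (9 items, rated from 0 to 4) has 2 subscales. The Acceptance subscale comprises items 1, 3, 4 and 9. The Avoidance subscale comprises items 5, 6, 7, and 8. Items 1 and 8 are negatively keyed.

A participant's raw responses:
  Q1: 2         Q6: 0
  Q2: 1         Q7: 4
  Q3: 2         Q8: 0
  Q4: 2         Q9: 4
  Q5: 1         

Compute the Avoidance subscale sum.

9

Avoidance items: 5, 6, 7, 8.
Of these, item 8 is negatively keyed; reverse-coded value = 4 − response.
  item 5: 1
  item 6: 0
  item 7: 4
  item 8: 4 − 0 = 4
Sum = 1 + 0 + 4 + 4 = 9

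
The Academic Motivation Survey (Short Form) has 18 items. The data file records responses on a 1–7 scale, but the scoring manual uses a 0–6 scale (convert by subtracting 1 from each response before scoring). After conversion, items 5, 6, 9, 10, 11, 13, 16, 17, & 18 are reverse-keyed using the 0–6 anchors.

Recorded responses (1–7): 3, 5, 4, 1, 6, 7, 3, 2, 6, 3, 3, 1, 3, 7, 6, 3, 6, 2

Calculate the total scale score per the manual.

Convert to 0–6: 2, 4, 3, 0, 5, 6, 2, 1, 5, 2, 2, 0, 2, 6, 5, 2, 5, 1
Reverse-coded (on a 0–6 scale, reversed = 6 − raw):
  item 5: 6 − 5 = 1
  item 6: 6 − 6 = 0
  item 9: 6 − 5 = 1
  item 10: 6 − 2 = 4
  item 11: 6 − 2 = 4
  item 13: 6 − 2 = 4
  item 16: 6 − 2 = 4
  item 17: 6 − 5 = 1
  item 18: 6 − 1 = 5
Scored: 2, 4, 3, 0, 1, 0, 2, 1, 1, 4, 4, 0, 4, 6, 5, 4, 1, 5
Total = 47

47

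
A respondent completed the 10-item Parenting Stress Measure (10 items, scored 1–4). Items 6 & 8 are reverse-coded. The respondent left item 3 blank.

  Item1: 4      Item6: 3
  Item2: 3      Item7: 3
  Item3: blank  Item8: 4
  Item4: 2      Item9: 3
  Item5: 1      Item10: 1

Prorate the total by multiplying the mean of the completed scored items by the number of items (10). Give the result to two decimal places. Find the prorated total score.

22.22

Reverse-coded (reverse-coded value = 5 − response):
  item 6: 5 − 3 = 2
  item 8: 5 − 4 = 1
Completed scored items (9 of 10): 4, 3, 2, 1, 2, 3, 1, 3, 1; sum = 20.
Person mean = 20 / 9 ≈ 2.2222
Prorated total = (20 / 9) × 10 = 22.22 (to 2 dp)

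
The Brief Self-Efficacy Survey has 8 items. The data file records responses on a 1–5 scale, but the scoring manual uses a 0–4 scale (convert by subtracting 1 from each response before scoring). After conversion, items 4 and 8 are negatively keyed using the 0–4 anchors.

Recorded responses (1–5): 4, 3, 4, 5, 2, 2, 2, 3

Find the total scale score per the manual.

13

Convert to 0–4: 3, 2, 3, 4, 1, 1, 1, 2
Reverse-coded (reverse-coded value = 4 − response):
  item 4: 4 − 4 = 0
  item 8: 4 − 2 = 2
Scored: 3, 2, 3, 0, 1, 1, 1, 2
Total = 13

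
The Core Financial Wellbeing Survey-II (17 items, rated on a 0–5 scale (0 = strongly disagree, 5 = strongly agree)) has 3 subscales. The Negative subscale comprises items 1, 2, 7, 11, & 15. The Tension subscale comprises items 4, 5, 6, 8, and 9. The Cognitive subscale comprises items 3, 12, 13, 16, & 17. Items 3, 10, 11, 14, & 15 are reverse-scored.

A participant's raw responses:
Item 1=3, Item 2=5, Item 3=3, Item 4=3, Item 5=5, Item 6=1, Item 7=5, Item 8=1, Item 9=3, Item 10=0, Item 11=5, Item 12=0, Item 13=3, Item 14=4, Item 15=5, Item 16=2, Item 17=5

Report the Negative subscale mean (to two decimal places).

2.60

Negative items: 1, 2, 7, 11, 15.
Of these, items 11 & 15 are reverse-scored; reverse-coded value = 5 − response.
  item 1: 3
  item 2: 5
  item 7: 5
  item 11: 5 − 5 = 0
  item 15: 5 − 5 = 0
Sum = 3 + 5 + 5 + 0 + 0 = 13
Mean = 13 / 5 = 2.60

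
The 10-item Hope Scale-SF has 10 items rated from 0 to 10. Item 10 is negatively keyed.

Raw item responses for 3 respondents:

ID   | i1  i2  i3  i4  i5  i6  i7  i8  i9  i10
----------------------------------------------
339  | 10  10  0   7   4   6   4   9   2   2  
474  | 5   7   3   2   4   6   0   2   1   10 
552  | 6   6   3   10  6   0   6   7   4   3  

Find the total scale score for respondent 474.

Respondent 474 raw: 5, 7, 3, 2, 4, 6, 0, 2, 1, 10.
Reverse-coded (on a 0–10 scale, reversed = 10 − raw):
  item 1: 5
  item 2: 7
  item 3: 3
  item 4: 2
  item 5: 4
  item 6: 6
  item 7: 0
  item 8: 2
  item 9: 1
  item 10: 10 − 10 = 0
Sum = 5 + 7 + 3 + 2 + 4 + 6 + 0 + 2 + 1 + 0 = 30

30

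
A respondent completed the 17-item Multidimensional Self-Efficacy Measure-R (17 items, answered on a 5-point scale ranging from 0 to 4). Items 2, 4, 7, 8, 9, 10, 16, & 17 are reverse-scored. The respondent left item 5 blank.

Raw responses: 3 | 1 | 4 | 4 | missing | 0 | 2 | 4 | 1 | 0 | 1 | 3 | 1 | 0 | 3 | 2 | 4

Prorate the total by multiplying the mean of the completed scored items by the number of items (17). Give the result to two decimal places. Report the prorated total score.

30.81

Reverse-coded (reversed = (0+4) − raw = 4 − raw):
  item 2: 4 − 1 = 3
  item 4: 4 − 4 = 0
  item 7: 4 − 2 = 2
  item 8: 4 − 4 = 0
  item 9: 4 − 1 = 3
  item 10: 4 − 0 = 4
  item 16: 4 − 2 = 2
  item 17: 4 − 4 = 0
Completed scored items (16 of 17): 3, 3, 4, 0, 0, 2, 0, 3, 4, 1, 3, 1, 0, 3, 2, 0; sum = 29.
Person mean = 29 / 16 ≈ 1.8125
Prorated total = (29 / 16) × 17 = 30.81 (to 2 dp)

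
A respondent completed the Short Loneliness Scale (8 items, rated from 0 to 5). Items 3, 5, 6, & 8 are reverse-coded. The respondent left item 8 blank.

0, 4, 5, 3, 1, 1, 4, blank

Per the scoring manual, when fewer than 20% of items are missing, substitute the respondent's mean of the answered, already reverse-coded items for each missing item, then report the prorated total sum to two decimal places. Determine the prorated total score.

21.71

Reverse-coded (reversed = (0+5) − raw = 5 − raw):
  item 3: 5 − 5 = 0
  item 5: 5 − 1 = 4
  item 6: 5 − 1 = 4
Completed scored items (7 of 8): 0, 4, 0, 3, 4, 4, 4; sum = 19.
Person mean = 19 / 7 ≈ 2.7143
Prorated total = (19 / 7) × 8 = 21.71 (to 2 dp)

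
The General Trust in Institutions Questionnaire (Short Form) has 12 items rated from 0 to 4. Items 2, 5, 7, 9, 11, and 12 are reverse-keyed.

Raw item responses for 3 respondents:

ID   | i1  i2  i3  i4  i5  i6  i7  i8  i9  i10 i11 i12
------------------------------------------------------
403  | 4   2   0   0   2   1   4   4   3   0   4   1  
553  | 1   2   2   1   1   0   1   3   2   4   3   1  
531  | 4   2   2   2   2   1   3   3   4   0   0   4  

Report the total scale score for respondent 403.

17

Respondent 403 raw: 4, 2, 0, 0, 2, 1, 4, 4, 3, 0, 4, 1.
Reverse-coded (reversed = (0+4) − raw = 4 − raw):
  item 1: 4
  item 2: 4 − 2 = 2
  item 3: 0
  item 4: 0
  item 5: 4 − 2 = 2
  item 6: 1
  item 7: 4 − 4 = 0
  item 8: 4
  item 9: 4 − 3 = 1
  item 10: 0
  item 11: 4 − 4 = 0
  item 12: 4 − 1 = 3
Sum = 4 + 2 + 0 + 0 + 2 + 1 + 0 + 4 + 1 + 0 + 0 + 3 = 17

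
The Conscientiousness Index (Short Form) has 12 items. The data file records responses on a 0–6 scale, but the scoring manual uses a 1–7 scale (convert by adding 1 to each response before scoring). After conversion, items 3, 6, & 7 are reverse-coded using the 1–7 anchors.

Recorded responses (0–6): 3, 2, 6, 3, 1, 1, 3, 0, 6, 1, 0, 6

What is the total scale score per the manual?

42

Convert to 1–7: 4, 3, 7, 4, 2, 2, 4, 1, 7, 2, 1, 7
Reverse-coded (reverse-coded value = 8 − response):
  item 3: 8 − 7 = 1
  item 6: 8 − 2 = 6
  item 7: 8 − 4 = 4
Scored: 4, 3, 1, 4, 2, 6, 4, 1, 7, 2, 1, 7
Total = 42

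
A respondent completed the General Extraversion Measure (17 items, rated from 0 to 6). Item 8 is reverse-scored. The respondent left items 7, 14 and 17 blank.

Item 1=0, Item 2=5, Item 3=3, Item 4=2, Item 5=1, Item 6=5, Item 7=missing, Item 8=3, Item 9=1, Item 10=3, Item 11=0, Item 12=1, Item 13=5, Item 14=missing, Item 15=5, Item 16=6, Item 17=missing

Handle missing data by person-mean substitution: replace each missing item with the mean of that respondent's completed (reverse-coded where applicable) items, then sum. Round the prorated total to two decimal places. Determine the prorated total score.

Reverse-coded (reverse-coded value = 6 − response):
  item 8: 6 − 3 = 3
Completed scored items (14 of 17): 0, 5, 3, 2, 1, 5, 3, 1, 3, 0, 1, 5, 5, 6; sum = 40.
Person mean = 40 / 14 ≈ 2.8571
Prorated total = (40 / 14) × 17 = 48.57 (to 2 dp)

48.57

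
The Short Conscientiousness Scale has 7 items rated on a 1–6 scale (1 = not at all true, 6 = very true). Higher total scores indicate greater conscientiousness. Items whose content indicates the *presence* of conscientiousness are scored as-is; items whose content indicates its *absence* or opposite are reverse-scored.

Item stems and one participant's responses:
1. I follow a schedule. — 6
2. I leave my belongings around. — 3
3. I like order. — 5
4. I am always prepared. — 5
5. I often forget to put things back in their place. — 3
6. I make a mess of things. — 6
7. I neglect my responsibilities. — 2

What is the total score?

Items 2, 5, 6, 7 describe the absence/opposite of conscientiousness → reverse-score.
on a 1–6 scale, reversed = 7 − raw.
  item 1: 6
  item 2: 7 − 3 = 4
  item 3: 5
  item 4: 5
  item 5: 7 − 3 = 4
  item 6: 7 − 6 = 1
  item 7: 7 − 2 = 5
Total = 6 + 4 + 5 + 5 + 4 + 1 + 5 = 30

30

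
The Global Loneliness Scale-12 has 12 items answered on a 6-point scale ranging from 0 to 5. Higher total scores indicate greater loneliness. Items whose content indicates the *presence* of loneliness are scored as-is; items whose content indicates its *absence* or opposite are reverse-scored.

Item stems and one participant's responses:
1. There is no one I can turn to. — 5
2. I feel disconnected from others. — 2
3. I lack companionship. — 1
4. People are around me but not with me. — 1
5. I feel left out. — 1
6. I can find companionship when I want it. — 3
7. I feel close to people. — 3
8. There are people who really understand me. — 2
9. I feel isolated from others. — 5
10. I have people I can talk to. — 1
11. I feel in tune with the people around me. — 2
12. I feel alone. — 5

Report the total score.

Items 6, 7, 8, 10, 11 describe the absence/opposite of loneliness → reverse-score.
on a 0–5 scale, reversed = 5 − raw.
  item 1: 5
  item 2: 2
  item 3: 1
  item 4: 1
  item 5: 1
  item 6: 5 − 3 = 2
  item 7: 5 − 3 = 2
  item 8: 5 − 2 = 3
  item 9: 5
  item 10: 5 − 1 = 4
  item 11: 5 − 2 = 3
  item 12: 5
Total = 5 + 2 + 1 + 1 + 1 + 2 + 2 + 3 + 5 + 4 + 3 + 5 = 34

34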